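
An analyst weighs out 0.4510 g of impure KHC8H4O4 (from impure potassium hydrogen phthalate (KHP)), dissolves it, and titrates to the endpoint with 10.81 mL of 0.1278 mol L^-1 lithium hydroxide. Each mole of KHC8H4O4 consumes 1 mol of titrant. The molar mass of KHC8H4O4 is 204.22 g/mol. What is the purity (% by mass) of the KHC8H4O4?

n(LiOH) = 0.1278 x 0.01081 = 0.001382 mol.
n(KHC8H4O4) = 0.001382 / 1 = 0.001382 mol.
mass of KHC8H4O4 = 0.001382 x 204.22 = 0.2821 g.
% purity = 0.2821 / 0.4510 x 100 = 62.6%.

62.6%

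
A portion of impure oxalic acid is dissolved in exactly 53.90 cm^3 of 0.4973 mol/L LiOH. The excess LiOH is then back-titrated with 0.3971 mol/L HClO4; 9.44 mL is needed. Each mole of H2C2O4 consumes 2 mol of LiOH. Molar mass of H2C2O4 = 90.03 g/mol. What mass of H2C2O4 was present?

1.04 g

Total n(LiOH) added = 0.4973 x 0.05390 = 0.02680 mol.
n(HClO4) used = 0.3971 x 0.009440 = 0.003749 mol, which equals the excess n(LiOH).
So n(LiOH) consumed by the sample = 0.02680 - 0.003749 = 0.02306 mol.
n(H2C2O4) = 0.02306 / 2 = 0.01153 mol.
mass = 0.01153 mol x 90.03 g/mol = 1.04 g.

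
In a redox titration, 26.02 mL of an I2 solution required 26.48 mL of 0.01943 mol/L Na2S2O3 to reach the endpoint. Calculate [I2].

0.00989 M

n(Na2S2O3) = 0.01943 x 0.02648 = 0.0005145 mol.
From the balanced equation, 2 mol Na2S2O3 reacts with 1 mol I2, so n(I2) = 0.0005145 x 1/2 = 0.0002573 mol.
[I2] = 0.0002573 / 0.02602 L = 0.00989 M.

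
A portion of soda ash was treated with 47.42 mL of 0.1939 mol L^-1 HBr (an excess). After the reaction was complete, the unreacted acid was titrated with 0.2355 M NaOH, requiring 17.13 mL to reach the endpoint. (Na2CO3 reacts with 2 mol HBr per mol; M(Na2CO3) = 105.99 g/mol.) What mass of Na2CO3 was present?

Total n(HBr) added = 0.1939 x 0.04742 = 0.009195 mol.
n(NaOH) used = 0.2355 x 0.01713 = 0.004034 mol, which equals the excess n(HBr).
So n(HBr) consumed by the sample = 0.009195 - 0.004034 = 0.005161 mol.
n(Na2CO3) = 0.005161 / 2 = 0.002580 mol.
mass = 0.002580 mol x 105.99 g/mol = 0.273 g.

0.273 g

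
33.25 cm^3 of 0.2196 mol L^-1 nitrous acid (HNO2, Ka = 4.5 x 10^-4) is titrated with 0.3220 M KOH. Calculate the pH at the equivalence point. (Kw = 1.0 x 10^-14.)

n(HNO2) = 0.2196 x 0.03325 = 0.007302 mol; V(KOH) at equivalence = 0.007302/0.3220 = 0.02268 L.
At equivalence all the acid is converted to NO2-; total volume = 0.03325 + 0.02268 = 0.05593 L, so [NO2-] = 0.007302/0.05593 = 0.1306 M.
Kb = Kw/Ka = 1.0e-14 / 4.5 x 10^-4 = 2.22e-11.
[OH^-] = sqrt(Kb x [NO2-]) = sqrt(2.22e-11 x 0.1306) = 1.70e-6 M.
pOH = 5.77, so pH = 14.00 - 5.77 = 8.23.

8.23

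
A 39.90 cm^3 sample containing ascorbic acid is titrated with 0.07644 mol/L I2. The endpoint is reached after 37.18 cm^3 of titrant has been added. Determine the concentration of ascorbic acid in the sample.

n(I2) = 0.07644 x 0.03718 = 0.002842 mol.
From the balanced equation, 1 mol I2 reacts with 1 mol ascorbic acid, so n(ascorbic acid) = 0.002842 x 1/1 = 0.002842 mol.
[ascorbic acid] = 0.002842 / 0.03990 L = 0.0712 M.

0.0712 M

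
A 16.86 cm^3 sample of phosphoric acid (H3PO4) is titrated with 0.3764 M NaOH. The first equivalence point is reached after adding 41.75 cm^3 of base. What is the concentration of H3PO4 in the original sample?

0.932 M

n(NaOH) = 0.3764 x 0.04175 = 0.01571 mol.
At the first equivalence point, 1 mol OH^- react per mol H3PO4, so n(H3PO4) = 0.01571 / 1 = 0.01571 mol.
[H3PO4] = 0.01571 / 0.01686 L = 0.932 M.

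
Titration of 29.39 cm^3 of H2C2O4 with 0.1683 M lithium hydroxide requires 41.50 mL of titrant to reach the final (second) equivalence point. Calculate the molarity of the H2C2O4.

n(LiOH) = 0.1683 x 0.04150 = 0.006984 mol.
At the final (second) equivalence point, 2 mol OH^- react per mol H2C2O4, so n(H2C2O4) = 0.006984 / 2 = 0.003492 mol.
[H2C2O4] = 0.003492 / 0.02939 L = 0.119 M.

0.119 M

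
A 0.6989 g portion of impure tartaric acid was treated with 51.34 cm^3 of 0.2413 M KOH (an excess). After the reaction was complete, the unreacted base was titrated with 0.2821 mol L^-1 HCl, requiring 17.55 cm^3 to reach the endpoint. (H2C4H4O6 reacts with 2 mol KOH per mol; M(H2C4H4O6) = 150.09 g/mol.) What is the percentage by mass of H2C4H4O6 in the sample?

Total n(KOH) added = 0.2413 x 0.05134 = 0.01239 mol.
n(HCl) used = 0.2821 x 0.01755 = 0.004951 mol, which equals the excess n(KOH).
So n(KOH) consumed by the sample = 0.01239 - 0.004951 = 0.007437 mol.
n(H2C4H4O6) = 0.007437 / 2 = 0.003719 mol.
mass H2C4H4O6 = 0.003719 x 150.09 = 0.5581 g, so %H2C4H4O6 = 0.5581/0.6989 x 100 = 79.9%.

79.9%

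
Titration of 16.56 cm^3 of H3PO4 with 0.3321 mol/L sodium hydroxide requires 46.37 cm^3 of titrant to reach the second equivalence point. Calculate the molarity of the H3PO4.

0.465 M

n(NaOH) = 0.3321 x 0.04637 = 0.01540 mol.
At the second equivalence point, 2 mol OH^- react per mol H3PO4, so n(H3PO4) = 0.01540 / 2 = 0.007700 mol.
[H3PO4] = 0.007700 / 0.01656 L = 0.465 M.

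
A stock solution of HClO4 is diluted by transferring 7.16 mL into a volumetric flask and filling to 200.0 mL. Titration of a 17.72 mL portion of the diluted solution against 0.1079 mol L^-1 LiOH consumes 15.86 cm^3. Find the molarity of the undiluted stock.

2.70 M

n(LiOH) = 0.1079 x 0.01586 = 0.001711 mol.
n(HClO4) in the aliquot = 0.001711 mol.
[diluted HClO4] = 0.001711 / 0.01772 = 0.09657 M.
Dilution factor = 200.0/7.160 = 27.93, so [stock] = 0.09657 x 27.93 = 2.70 M.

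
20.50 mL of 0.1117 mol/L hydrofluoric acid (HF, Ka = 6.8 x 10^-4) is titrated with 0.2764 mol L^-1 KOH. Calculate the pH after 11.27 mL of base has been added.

12.41

n(acid) = 0.1117 x 0.02050 = 0.002290 mol; n(KOH) added = 0.2764 x 0.01127 = 0.003115 mol.
Base is in excess by 0.003115 - 0.002290 = 0.0008252 mol in a total volume of 0.03177 L.
[OH^-] = 0.0008252/0.03177 = 0.02597 M, so pOH = 1.59 and pH = 14.00 - 1.59 = 12.41.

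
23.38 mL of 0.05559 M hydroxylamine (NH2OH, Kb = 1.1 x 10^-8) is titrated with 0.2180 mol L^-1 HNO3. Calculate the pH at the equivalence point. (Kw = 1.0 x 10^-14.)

n(NH2OH) = 0.05559 x 0.02338 = 0.001300 mol; V(HNO3) at equivalence = 0.001300/0.2180 = 0.005962 L.
At equivalence the base is fully converted to NH3OH+; total volume = 0.02934 L, so [NH3OH+] = 0.001300/0.02934 = 0.04429 M.
Ka(NH3OH+) = Kw/Kb = 1.0e-14 / 1.1 x 10^-8 = 9.09e-7.
[H^+] = sqrt(Ka x [NH3OH+]) = sqrt(9.09e-7 x 0.04429) = 0.000201 M.
pH = -log(0.000201) = 3.70.

3.70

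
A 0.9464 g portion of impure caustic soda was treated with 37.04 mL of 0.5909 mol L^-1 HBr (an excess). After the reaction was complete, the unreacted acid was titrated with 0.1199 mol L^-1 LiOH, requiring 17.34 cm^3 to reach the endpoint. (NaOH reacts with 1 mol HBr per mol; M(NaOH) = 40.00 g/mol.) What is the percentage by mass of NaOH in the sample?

83.7%

Total n(HBr) added = 0.5909 x 0.03704 = 0.02189 mol.
n(LiOH) used = 0.1199 x 0.01734 = 0.002079 mol, which equals the excess n(HBr).
So n(HBr) consumed by the sample = 0.02189 - 0.002079 = 0.01981 mol.
n(NaOH) = 0.01981 / 1 = 0.01981 mol.
mass NaOH = 0.01981 x 40.00 = 0.7923 g, so %NaOH = 0.7923/0.9464 x 100 = 83.7%.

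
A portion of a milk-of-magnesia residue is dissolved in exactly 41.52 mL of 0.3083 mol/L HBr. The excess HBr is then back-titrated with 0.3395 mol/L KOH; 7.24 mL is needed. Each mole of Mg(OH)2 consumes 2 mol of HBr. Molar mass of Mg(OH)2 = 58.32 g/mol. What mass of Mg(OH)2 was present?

0.302 g

Total n(HBr) added = 0.3083 x 0.04152 = 0.01280 mol.
n(KOH) used = 0.3395 x 0.007240 = 0.002458 mol, which equals the excess n(HBr).
So n(HBr) consumed by the sample = 0.01280 - 0.002458 = 0.01034 mol.
n(Mg(OH)2) = 0.01034 / 2 = 0.005171 mol.
mass = 0.005171 mol x 58.32 g/mol = 0.302 g.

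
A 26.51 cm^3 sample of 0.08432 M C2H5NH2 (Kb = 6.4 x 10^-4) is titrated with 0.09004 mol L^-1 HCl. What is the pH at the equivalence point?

6.08

n(C2H5NH2) = 0.08432 x 0.02651 = 0.002235 mol; V(HCl) at equivalence = 0.002235/0.09004 = 0.02483 L.
At equivalence the base is fully converted to C2H5NH3+; total volume = 0.05134 L, so [C2H5NH3+] = 0.002235/0.05134 = 0.04354 M.
Ka(C2H5NH3+) = Kw/Kb = 1.0e-14 / 6.4 x 10^-4 = 1.56e-11.
[H^+] = sqrt(Ka x [C2H5NH3+]) = sqrt(1.56e-11 x 0.04354) = 8.25e-7 M.
pH = -log(8.25e-7) = 6.08.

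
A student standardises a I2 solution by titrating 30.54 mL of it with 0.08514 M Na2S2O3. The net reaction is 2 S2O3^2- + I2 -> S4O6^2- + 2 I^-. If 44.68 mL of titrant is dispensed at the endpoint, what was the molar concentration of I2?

0.0623 M

n(Na2S2O3) = 0.08514 x 0.04468 = 0.003804 mol.
From the balanced equation, 2 mol Na2S2O3 reacts with 1 mol I2, so n(I2) = 0.003804 x 1/2 = 0.001902 mol.
[I2] = 0.001902 / 0.03054 L = 0.0623 M.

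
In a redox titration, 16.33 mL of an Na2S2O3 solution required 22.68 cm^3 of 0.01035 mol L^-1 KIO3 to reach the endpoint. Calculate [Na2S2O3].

n(KIO3) = 0.01035 x 0.02268 = 0.0002347 mol.
From the balanced equation, 1 mol KIO3 reacts with 6 mol Na2S2O3, so n(Na2S2O3) = 0.0002347 x 6/1 = 0.001408 mol.
[Na2S2O3] = 0.001408 / 0.01633 L = 0.0862 M.

0.0862 M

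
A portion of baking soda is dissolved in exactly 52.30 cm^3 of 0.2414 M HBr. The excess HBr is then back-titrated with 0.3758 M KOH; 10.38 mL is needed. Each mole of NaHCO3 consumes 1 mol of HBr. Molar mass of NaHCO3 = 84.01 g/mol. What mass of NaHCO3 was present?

0.733 g

Total n(HBr) added = 0.2414 x 0.05230 = 0.01263 mol.
n(KOH) used = 0.3758 x 0.01038 = 0.003901 mol, which equals the excess n(HBr).
So n(HBr) consumed by the sample = 0.01263 - 0.003901 = 0.008724 mol.
n(NaHCO3) = 0.008724 / 1 = 0.008724 mol.
mass = 0.008724 mol x 84.01 g/mol = 0.733 g.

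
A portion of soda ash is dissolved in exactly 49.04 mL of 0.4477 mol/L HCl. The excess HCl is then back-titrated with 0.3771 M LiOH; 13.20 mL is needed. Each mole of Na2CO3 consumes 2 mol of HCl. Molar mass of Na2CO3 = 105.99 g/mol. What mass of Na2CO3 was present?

0.900 g

Total n(HCl) added = 0.4477 x 0.04904 = 0.02196 mol.
n(LiOH) used = 0.3771 x 0.01320 = 0.004978 mol, which equals the excess n(HCl).
So n(HCl) consumed by the sample = 0.02196 - 0.004978 = 0.01698 mol.
n(Na2CO3) = 0.01698 / 2 = 0.008489 mol.
mass = 0.008489 mol x 105.99 g/mol = 0.900 g.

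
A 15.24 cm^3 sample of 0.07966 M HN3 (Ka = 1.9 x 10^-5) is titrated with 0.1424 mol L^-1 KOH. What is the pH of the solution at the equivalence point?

8.71

n(HN3) = 0.07966 x 0.01524 = 0.001214 mol; V(KOH) at equivalence = 0.001214/0.1424 = 0.008525 L.
At equivalence all the acid is converted to N3-; total volume = 0.01524 + 0.008525 = 0.02377 L, so [N3-] = 0.001214/0.02377 = 0.05108 M.
Kb = Kw/Ka = 1.0e-14 / 1.9 x 10^-5 = 5.26e-10.
[OH^-] = sqrt(Kb x [N3-]) = sqrt(5.26e-10 x 0.05108) = 5.19e-6 M.
pOH = 5.29, so pH = 14.00 - 5.29 = 8.71.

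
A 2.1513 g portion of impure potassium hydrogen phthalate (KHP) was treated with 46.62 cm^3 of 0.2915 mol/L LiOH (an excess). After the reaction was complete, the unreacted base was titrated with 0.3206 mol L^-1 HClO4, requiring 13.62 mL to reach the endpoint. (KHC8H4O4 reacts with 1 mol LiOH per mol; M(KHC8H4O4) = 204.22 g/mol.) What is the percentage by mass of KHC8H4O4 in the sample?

Total n(LiOH) added = 0.2915 x 0.04662 = 0.01359 mol.
n(HClO4) used = 0.3206 x 0.01362 = 0.004367 mol, which equals the excess n(LiOH).
So n(LiOH) consumed by the sample = 0.01359 - 0.004367 = 0.009223 mol.
n(KHC8H4O4) = 0.009223 / 1 = 0.009223 mol.
mass KHC8H4O4 = 0.009223 x 204.22 = 1.884 g, so %KHC8H4O4 = 1.884/2.1513 x 100 = 87.6%.

87.6%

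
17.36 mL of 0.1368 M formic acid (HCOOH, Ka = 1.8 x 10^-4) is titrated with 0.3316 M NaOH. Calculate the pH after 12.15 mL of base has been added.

12.75

n(acid) = 0.1368 x 0.01736 = 0.002375 mol; n(NaOH) added = 0.3316 x 0.01215 = 0.004029 mol.
Base is in excess by 0.004029 - 0.002375 = 0.001654 mol in a total volume of 0.02951 L.
[OH^-] = 0.001654/0.02951 = 0.05605 M, so pOH = 1.25 and pH = 14.00 - 1.25 = 12.75.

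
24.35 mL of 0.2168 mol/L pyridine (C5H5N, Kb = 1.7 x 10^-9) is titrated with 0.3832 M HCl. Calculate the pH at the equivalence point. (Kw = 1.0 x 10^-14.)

3.04

n(C5H5N) = 0.2168 x 0.02435 = 0.005279 mol; V(HCl) at equivalence = 0.005279/0.3832 = 0.01378 L.
At equivalence the base is fully converted to C5H5NH+; total volume = 0.03813 L, so [C5H5NH+] = 0.005279/0.03813 = 0.1385 M.
Ka(C5H5NH+) = Kw/Kb = 1.0e-14 / 1.7 x 10^-9 = 5.88e-6.
[H^+] = sqrt(Ka x [C5H5NH+]) = sqrt(5.88e-6 x 0.1385) = 0.000902 M.
pH = -log(0.000902) = 3.04.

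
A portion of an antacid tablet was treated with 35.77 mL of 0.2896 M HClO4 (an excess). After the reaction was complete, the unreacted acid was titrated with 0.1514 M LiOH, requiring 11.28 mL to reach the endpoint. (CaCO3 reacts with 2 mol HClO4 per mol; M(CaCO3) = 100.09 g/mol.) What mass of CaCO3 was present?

0.433 g

Total n(HClO4) added = 0.2896 x 0.03577 = 0.01036 mol.
n(LiOH) used = 0.1514 x 0.01128 = 0.001708 mol, which equals the excess n(HClO4).
So n(HClO4) consumed by the sample = 0.01036 - 0.001708 = 0.008651 mol.
n(CaCO3) = 0.008651 / 2 = 0.004326 mol.
mass = 0.004326 mol x 100.09 g/mol = 0.433 g.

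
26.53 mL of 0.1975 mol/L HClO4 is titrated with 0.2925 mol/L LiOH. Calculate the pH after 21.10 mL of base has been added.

12.29

n(acid) = 0.1975 x 0.02653 = 0.005240 mol; n(LiOH) added = 0.2925 x 0.02110 = 0.006172 mol.
Base is in excess by 0.006172 - 0.005240 = 0.0009321 mol in a total volume of 0.04763 L.
[OH^-] = 0.0009321/0.04763 = 0.01957 M, so pOH = 1.71 and pH = 14.00 - 1.71 = 12.29.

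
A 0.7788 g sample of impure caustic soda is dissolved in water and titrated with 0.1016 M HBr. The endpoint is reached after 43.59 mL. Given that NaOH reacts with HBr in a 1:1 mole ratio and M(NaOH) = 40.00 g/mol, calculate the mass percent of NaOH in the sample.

n(HBr) = 0.1016 x 0.04359 = 0.004429 mol.
n(NaOH) = 0.004429 / 1 = 0.004429 mol.
mass of NaOH = 0.004429 x 40.00 = 0.1771 g.
% purity = 0.1771 / 0.7788 x 100 = 22.7%.

22.7%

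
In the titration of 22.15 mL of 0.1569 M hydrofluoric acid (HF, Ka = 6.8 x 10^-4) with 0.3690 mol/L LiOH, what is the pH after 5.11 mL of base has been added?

3.24

Initial n(HF) = 0.1569 x 0.02215 = 0.003475 mol.
n(LiOH) added = 0.3690 x 0.005110 = 0.001886 mol, converting that many moles of HF to F-.
Remaining n(HF) = 0.001590 mol; n(F-) = 0.001886 mol.
By Henderson-Hasselbalch, pH = pKa + log([A^-]/[HA]) = 3.17 + log(0.001886/0.001590) = 3.17 + (+0.07) = 3.24.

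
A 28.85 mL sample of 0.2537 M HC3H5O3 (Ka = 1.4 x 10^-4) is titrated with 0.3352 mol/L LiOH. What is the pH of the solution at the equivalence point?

n(HC3H5O3) = 0.2537 x 0.02885 = 0.007319 mol; V(LiOH) at equivalence = 0.007319/0.3352 = 0.02184 L.
At equivalence all the acid is converted to C3H5O3-; total volume = 0.02885 + 0.02184 = 0.05069 L, so [C3H5O3-] = 0.007319/0.05069 = 0.1444 M.
Kb = Kw/Ka = 1.0e-14 / 1.4 x 10^-4 = 7.14e-11.
[OH^-] = sqrt(Kb x [C3H5O3-]) = sqrt(7.14e-11 x 0.1444) = 3.21e-6 M.
pOH = 5.49, so pH = 14.00 - 5.49 = 8.51.

8.51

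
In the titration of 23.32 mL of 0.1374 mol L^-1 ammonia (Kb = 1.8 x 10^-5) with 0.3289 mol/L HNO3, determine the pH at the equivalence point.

5.13

n(NH3) = 0.1374 x 0.02332 = 0.003204 mol; V(HNO3) at equivalence = 0.003204/0.3289 = 0.009742 L.
At equivalence the base is fully converted to NH4+; total volume = 0.03306 L, so [NH4+] = 0.003204/0.03306 = 0.09691 M.
Ka(NH4+) = Kw/Kb = 1.0e-14 / 1.8 x 10^-5 = 5.56e-10.
[H^+] = sqrt(Ka x [NH4+]) = sqrt(5.56e-10 x 0.09691) = 7.34e-6 M.
pH = -log(7.34e-6) = 5.13.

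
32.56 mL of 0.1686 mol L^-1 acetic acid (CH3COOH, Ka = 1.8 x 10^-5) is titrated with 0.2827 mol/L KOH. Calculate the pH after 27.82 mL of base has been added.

12.59

n(acid) = 0.1686 x 0.03256 = 0.005490 mol; n(KOH) added = 0.2827 x 0.02782 = 0.007865 mol.
Base is in excess by 0.007865 - 0.005490 = 0.002375 mol in a total volume of 0.06038 L.
[OH^-] = 0.002375/0.06038 = 0.03934 M, so pOH = 1.41 and pH = 14.00 - 1.41 = 12.59.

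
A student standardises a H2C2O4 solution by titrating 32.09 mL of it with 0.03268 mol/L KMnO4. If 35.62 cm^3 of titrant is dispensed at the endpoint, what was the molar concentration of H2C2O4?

n(KMnO4) = 0.03268 x 0.03562 = 0.001164 mol.
From the balanced equation, 2 mol KMnO4 reacts with 5 mol H2C2O4, so n(H2C2O4) = 0.001164 x 5/2 = 0.002910 mol.
[H2C2O4] = 0.002910 / 0.03209 L = 0.0907 M.

0.0907 M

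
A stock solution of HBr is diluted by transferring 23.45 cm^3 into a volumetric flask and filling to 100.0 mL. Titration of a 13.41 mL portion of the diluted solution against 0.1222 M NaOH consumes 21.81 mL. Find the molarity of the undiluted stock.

0.848 M

n(NaOH) = 0.1222 x 0.02181 = 0.002665 mol.
n(HBr) in the aliquot = 0.002665 mol.
[diluted HBr] = 0.002665 / 0.01341 = 0.1987 M.
Dilution factor = 100.0/23.45 = 4.264, so [stock] = 0.1987 x 4.264 = 0.848 M.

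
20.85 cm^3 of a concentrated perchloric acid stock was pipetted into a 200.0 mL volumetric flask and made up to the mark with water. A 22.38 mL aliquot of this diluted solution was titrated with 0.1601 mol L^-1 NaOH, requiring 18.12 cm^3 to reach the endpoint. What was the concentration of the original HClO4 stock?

n(NaOH) = 0.1601 x 0.01812 = 0.002901 mol.
n(HClO4) in the aliquot = 0.002901 mol.
[diluted HClO4] = 0.002901 / 0.02238 = 0.1296 M.
Dilution factor = 200.0/20.85 = 9.592, so [stock] = 0.1296 x 9.592 = 1.24 M.

1.24 M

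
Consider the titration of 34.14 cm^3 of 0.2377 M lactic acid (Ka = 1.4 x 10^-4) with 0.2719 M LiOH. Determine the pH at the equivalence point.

8.48

n(HC3H5O3) = 0.2377 x 0.03414 = 0.008115 mol; V(LiOH) at equivalence = 0.008115/0.2719 = 0.02985 L.
At equivalence all the acid is converted to C3H5O3-; total volume = 0.03414 + 0.02985 = 0.06399 L, so [C3H5O3-] = 0.008115/0.06399 = 0.1268 M.
Kb = Kw/Ka = 1.0e-14 / 1.4 x 10^-4 = 7.14e-11.
[OH^-] = sqrt(Kb x [C3H5O3-]) = sqrt(7.14e-11 x 0.1268) = 3.01e-6 M.
pOH = 5.52, so pH = 14.00 - 5.52 = 8.48.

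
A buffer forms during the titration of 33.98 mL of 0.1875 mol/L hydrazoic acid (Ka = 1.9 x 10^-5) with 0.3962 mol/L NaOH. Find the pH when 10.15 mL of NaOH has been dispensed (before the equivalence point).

Initial n(HN3) = 0.1875 x 0.03398 = 0.006371 mol.
n(NaOH) added = 0.3962 x 0.01015 = 0.004021 mol, converting that many moles of HN3 to N3-.
Remaining n(HN3) = 0.002350 mol; n(N3-) = 0.004021 mol.
By Henderson-Hasselbalch, pH = pKa + log([A^-]/[HA]) = 4.72 + log(0.004021/0.002350) = 4.72 + (+0.23) = 4.95.

4.95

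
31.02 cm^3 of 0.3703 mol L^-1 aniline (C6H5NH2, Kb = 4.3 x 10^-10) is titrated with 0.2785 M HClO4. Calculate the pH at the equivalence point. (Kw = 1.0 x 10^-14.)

2.72

n(C6H5NH2) = 0.3703 x 0.03102 = 0.01149 mol; V(HClO4) at equivalence = 0.01149/0.2785 = 0.04124 L.
At equivalence the base is fully converted to C6H5NH3+; total volume = 0.07226 L, so [C6H5NH3+] = 0.01149/0.07226 = 0.1590 M.
Ka(C6H5NH3+) = Kw/Kb = 1.0e-14 / 4.3 x 10^-10 = 2.33e-5.
[H^+] = sqrt(Ka x [C6H5NH3+]) = sqrt(2.33e-5 x 0.1590) = 0.00192 M.
pH = -log(0.00192) = 2.72.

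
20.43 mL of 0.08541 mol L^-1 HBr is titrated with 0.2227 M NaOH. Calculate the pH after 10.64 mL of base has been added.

n(acid) = 0.08541 x 0.02043 = 0.001745 mol; n(NaOH) added = 0.2227 x 0.01064 = 0.002370 mol.
Base is in excess by 0.002370 - 0.001745 = 0.0006246 mol in a total volume of 0.03107 L.
[OH^-] = 0.0006246/0.03107 = 0.02010 M, so pOH = 1.70 and pH = 14.00 - 1.70 = 12.30.

12.30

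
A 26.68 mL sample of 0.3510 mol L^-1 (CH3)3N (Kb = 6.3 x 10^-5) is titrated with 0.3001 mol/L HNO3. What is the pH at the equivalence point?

5.30

n((CH3)3N) = 0.3510 x 0.02668 = 0.009365 mol; V(HNO3) at equivalence = 0.009365/0.3001 = 0.03121 L.
At equivalence the base is fully converted to (CH3)3NH+; total volume = 0.05789 L, so [(CH3)3NH+] = 0.009365/0.05789 = 0.1618 M.
Ka((CH3)3NH+) = Kw/Kb = 1.0e-14 / 6.3 x 10^-5 = 1.59e-10.
[H^+] = sqrt(Ka x [(CH3)3NH+]) = sqrt(1.59e-10 x 0.1618) = 5.07e-6 M.
pH = -log(5.07e-6) = 5.30.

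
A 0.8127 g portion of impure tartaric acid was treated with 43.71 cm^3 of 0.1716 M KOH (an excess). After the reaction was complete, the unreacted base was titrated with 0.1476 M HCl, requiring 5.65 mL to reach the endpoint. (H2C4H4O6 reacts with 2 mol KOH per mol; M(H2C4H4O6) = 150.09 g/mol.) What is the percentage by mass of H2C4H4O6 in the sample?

Total n(KOH) added = 0.1716 x 0.04371 = 0.007501 mol.
n(HCl) used = 0.1476 x 0.005650 = 0.0008339 mol, which equals the excess n(KOH).
So n(KOH) consumed by the sample = 0.007501 - 0.0008339 = 0.006667 mol.
n(H2C4H4O6) = 0.006667 / 2 = 0.003333 mol.
mass H2C4H4O6 = 0.003333 x 150.09 = 0.5003 g, so %H2C4H4O6 = 0.5003/0.8127 x 100 = 61.6%.

61.6%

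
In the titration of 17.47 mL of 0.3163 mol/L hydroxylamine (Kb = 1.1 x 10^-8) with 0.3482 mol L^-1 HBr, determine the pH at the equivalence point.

3.41

n(NH2OH) = 0.3163 x 0.01747 = 0.005526 mol; V(HBr) at equivalence = 0.005526/0.3482 = 0.01587 L.
At equivalence the base is fully converted to NH3OH+; total volume = 0.03334 L, so [NH3OH+] = 0.005526/0.03334 = 0.1657 M.
Ka(NH3OH+) = Kw/Kb = 1.0e-14 / 1.1 x 10^-8 = 9.09e-7.
[H^+] = sqrt(Ka x [NH3OH+]) = sqrt(9.09e-7 x 0.1657) = 0.000388 M.
pH = -log(0.000388) = 3.41.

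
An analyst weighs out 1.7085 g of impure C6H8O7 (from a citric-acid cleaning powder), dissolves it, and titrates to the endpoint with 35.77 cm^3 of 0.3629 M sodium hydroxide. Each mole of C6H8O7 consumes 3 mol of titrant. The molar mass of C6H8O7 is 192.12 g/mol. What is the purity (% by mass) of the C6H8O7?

48.7%

n(NaOH) = 0.3629 x 0.03577 = 0.01298 mol.
n(C6H8O7) = 0.01298 / 3 = 0.004327 mol.
mass of C6H8O7 = 0.004327 x 192.12 = 0.8313 g.
% purity = 0.8313 / 1.7085 x 100 = 48.7%.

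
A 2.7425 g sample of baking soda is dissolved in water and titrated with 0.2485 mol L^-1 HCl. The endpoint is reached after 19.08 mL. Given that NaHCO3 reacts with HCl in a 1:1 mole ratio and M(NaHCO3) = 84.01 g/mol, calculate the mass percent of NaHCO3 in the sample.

n(HCl) = 0.2485 x 0.01908 = 0.004741 mol.
n(NaHCO3) = 0.004741 / 1 = 0.004741 mol.
mass of NaHCO3 = 0.004741 x 84.01 = 0.3983 g.
% purity = 0.3983 / 2.7425 x 100 = 14.5%.

14.5%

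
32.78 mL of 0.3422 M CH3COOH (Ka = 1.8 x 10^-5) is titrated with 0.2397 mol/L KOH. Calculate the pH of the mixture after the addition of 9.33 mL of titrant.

4.14

Initial n(CH3COOH) = 0.3422 x 0.03278 = 0.01122 mol.
n(KOH) added = 0.2397 x 0.009330 = 0.002236 mol, converting that many moles of CH3COOH to CH3COO-.
Remaining n(CH3COOH) = 0.008981 mol; n(CH3COO-) = 0.002236 mol.
By Henderson-Hasselbalch, pH = pKa + log([A^-]/[HA]) = 4.74 + log(0.002236/0.008981) = 4.74 + (-0.60) = 4.14.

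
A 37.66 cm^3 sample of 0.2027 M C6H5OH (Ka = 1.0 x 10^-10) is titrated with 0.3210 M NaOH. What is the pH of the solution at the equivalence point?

11.55

n(C6H5OH) = 0.2027 x 0.03766 = 0.007634 mol; V(NaOH) at equivalence = 0.007634/0.3210 = 0.02378 L.
At equivalence all the acid is converted to C6H5O-; total volume = 0.03766 + 0.02378 = 0.06144 L, so [C6H5O-] = 0.007634/0.06144 = 0.1242 M.
Kb = Kw/Ka = 1.0e-14 / 1.0 x 10^-10 = 0.000100.
[OH^-] = sqrt(Kb x [C6H5O-]) = sqrt(0.000100 x 0.1242) = 0.00352 M.
pOH = 2.45, so pH = 14.00 - 2.45 = 11.55.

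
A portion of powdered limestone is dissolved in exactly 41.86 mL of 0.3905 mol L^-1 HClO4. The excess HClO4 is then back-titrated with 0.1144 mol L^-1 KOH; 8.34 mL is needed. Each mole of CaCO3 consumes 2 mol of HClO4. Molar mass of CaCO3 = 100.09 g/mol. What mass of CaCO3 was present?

Total n(HClO4) added = 0.3905 x 0.04186 = 0.01635 mol.
n(KOH) used = 0.1144 x 0.008340 = 0.0009541 mol, which equals the excess n(HClO4).
So n(HClO4) consumed by the sample = 0.01635 - 0.0009541 = 0.01539 mol.
n(CaCO3) = 0.01539 / 2 = 0.007696 mol.
mass = 0.007696 mol x 100.09 g/mol = 0.770 g.

0.770 g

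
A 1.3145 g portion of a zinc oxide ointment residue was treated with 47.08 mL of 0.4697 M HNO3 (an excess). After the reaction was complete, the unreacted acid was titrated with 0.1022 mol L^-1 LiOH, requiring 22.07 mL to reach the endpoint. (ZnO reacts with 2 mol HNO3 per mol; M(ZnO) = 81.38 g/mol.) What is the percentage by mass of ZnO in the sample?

61.5%

Total n(HNO3) added = 0.4697 x 0.04708 = 0.02211 mol.
n(LiOH) used = 0.1022 x 0.02207 = 0.002256 mol, which equals the excess n(HNO3).
So n(HNO3) consumed by the sample = 0.02211 - 0.002256 = 0.01986 mol.
n(ZnO) = 0.01986 / 2 = 0.009929 mol.
mass ZnO = 0.009929 x 81.38 = 0.8080 g, so %ZnO = 0.8080/1.3145 x 100 = 61.5%.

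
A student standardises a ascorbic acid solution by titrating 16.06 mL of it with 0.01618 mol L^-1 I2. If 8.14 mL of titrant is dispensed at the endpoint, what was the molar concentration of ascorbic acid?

n(I2) = 0.01618 x 0.008140 = 0.0001317 mol.
From the balanced equation, 1 mol I2 reacts with 1 mol ascorbic acid, so n(ascorbic acid) = 0.0001317 x 1/1 = 0.0001317 mol.
[ascorbic acid] = 0.0001317 / 0.01606 L = 0.00820 M.

0.00820 M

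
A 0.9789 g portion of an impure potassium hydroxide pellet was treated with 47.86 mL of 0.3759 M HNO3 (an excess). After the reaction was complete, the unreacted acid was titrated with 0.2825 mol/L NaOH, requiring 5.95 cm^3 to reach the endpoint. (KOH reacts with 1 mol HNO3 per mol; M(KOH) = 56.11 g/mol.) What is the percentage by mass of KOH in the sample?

93.5%

Total n(HNO3) added = 0.3759 x 0.04786 = 0.01799 mol.
n(NaOH) used = 0.2825 x 0.005950 = 0.001681 mol, which equals the excess n(HNO3).
So n(HNO3) consumed by the sample = 0.01799 - 0.001681 = 0.01631 mol.
n(KOH) = 0.01631 / 1 = 0.01631 mol.
mass KOH = 0.01631 x 56.11 = 0.9151 g, so %KOH = 0.9151/0.9789 x 100 = 93.5%.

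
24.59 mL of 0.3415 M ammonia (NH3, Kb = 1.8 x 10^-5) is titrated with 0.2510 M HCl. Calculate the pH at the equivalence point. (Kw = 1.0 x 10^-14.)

5.05

n(NH3) = 0.3415 x 0.02459 = 0.008397 mol; V(HCl) at equivalence = 0.008397/0.2510 = 0.03346 L.
At equivalence the base is fully converted to NH4+; total volume = 0.05805 L, so [NH4+] = 0.008397/0.05805 = 0.1447 M.
Ka(NH4+) = Kw/Kb = 1.0e-14 / 1.8 x 10^-5 = 5.56e-10.
[H^+] = sqrt(Ka x [NH4+]) = sqrt(5.56e-10 x 0.1447) = 8.97e-6 M.
pH = -log(8.97e-6) = 5.05.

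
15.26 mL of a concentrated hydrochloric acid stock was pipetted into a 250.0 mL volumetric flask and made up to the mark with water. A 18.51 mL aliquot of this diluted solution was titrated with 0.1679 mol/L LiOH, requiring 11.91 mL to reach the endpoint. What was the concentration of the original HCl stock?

1.77 M

n(LiOH) = 0.1679 x 0.01191 = 0.002000 mol.
n(HCl) in the aliquot = 0.002000 mol.
[diluted HCl] = 0.002000 / 0.01851 = 0.1080 M.
Dilution factor = 250.0/15.26 = 16.38, so [stock] = 0.1080 x 16.38 = 1.77 M.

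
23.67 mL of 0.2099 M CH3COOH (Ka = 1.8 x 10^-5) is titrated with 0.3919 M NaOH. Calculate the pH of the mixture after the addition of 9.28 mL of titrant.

Initial n(CH3COOH) = 0.2099 x 0.02367 = 0.004968 mol.
n(NaOH) added = 0.3919 x 0.009280 = 0.003637 mol, converting that many moles of CH3COOH to CH3COO-.
Remaining n(CH3COOH) = 0.001332 mol; n(CH3COO-) = 0.003637 mol.
By Henderson-Hasselbalch, pH = pKa + log([A^-]/[HA]) = 4.74 + log(0.003637/0.001332) = 4.74 + (+0.44) = 5.18.

5.18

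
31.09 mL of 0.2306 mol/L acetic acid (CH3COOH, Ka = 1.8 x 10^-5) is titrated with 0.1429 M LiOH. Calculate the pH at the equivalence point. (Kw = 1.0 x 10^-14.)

n(CH3COOH) = 0.2306 x 0.03109 = 0.007169 mol; V(LiOH) at equivalence = 0.007169/0.1429 = 0.05017 L.
At equivalence all the acid is converted to CH3COO-; total volume = 0.03109 + 0.05017 = 0.08126 L, so [CH3COO-] = 0.007169/0.08126 = 0.08823 M.
Kb = Kw/Ka = 1.0e-14 / 1.8 x 10^-5 = 5.56e-10.
[OH^-] = sqrt(Kb x [CH3COO-]) = sqrt(5.56e-10 x 0.08823) = 7.00e-6 M.
pOH = 5.15, so pH = 14.00 - 5.15 = 8.85.

8.85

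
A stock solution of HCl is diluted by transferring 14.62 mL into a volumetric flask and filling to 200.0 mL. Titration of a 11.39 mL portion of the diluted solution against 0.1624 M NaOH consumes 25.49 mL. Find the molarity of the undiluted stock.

4.97 M

n(NaOH) = 0.1624 x 0.02549 = 0.004140 mol.
n(HCl) in the aliquot = 0.004140 mol.
[diluted HCl] = 0.004140 / 0.01139 = 0.3634 M.
Dilution factor = 200.0/14.62 = 13.68, so [stock] = 0.3634 x 13.68 = 4.97 M.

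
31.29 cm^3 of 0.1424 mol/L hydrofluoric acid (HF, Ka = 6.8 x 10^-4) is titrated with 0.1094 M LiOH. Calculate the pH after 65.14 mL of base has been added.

n(acid) = 0.1424 x 0.03129 = 0.004456 mol; n(LiOH) added = 0.1094 x 0.06514 = 0.007126 mol.
Base is in excess by 0.007126 - 0.004456 = 0.002671 mol in a total volume of 0.09643 L.
[OH^-] = 0.002671/0.09643 = 0.02769 M, so pOH = 1.56 and pH = 14.00 - 1.56 = 12.44.

12.44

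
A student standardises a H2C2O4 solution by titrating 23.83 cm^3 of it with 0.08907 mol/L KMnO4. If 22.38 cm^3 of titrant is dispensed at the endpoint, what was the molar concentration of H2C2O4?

n(KMnO4) = 0.08907 x 0.02238 = 0.001993 mol.
From the balanced equation, 2 mol KMnO4 reacts with 5 mol H2C2O4, so n(H2C2O4) = 0.001993 x 5/2 = 0.004983 mol.
[H2C2O4] = 0.004983 / 0.02383 L = 0.209 M.

0.209 M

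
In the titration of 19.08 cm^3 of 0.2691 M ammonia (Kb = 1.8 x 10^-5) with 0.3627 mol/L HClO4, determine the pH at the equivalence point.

5.03

n(NH3) = 0.2691 x 0.01908 = 0.005134 mol; V(HClO4) at equivalence = 0.005134/0.3627 = 0.01416 L.
At equivalence the base is fully converted to NH4+; total volume = 0.03324 L, so [NH4+] = 0.005134/0.03324 = 0.1545 M.
Ka(NH4+) = Kw/Kb = 1.0e-14 / 1.8 x 10^-5 = 5.56e-10.
[H^+] = sqrt(Ka x [NH4+]) = sqrt(5.56e-10 x 0.1545) = 9.26e-6 M.
pH = -log(9.26e-6) = 5.03.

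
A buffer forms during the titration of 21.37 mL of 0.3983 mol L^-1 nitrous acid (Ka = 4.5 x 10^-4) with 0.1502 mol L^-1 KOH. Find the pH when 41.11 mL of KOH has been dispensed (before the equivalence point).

3.77

Initial n(HNO2) = 0.3983 x 0.02137 = 0.008512 mol.
n(KOH) added = 0.1502 x 0.04111 = 0.006175 mol, converting that many moles of HNO2 to NO2-.
Remaining n(HNO2) = 0.002337 mol; n(NO2-) = 0.006175 mol.
By Henderson-Hasselbalch, pH = pKa + log([A^-]/[HA]) = 3.35 + log(0.006175/0.002337) = 3.35 + (+0.42) = 3.77.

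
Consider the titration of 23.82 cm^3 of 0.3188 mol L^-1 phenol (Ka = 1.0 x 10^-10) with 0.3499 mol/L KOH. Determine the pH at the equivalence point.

n(C6H5OH) = 0.3188 x 0.02382 = 0.007594 mol; V(KOH) at equivalence = 0.007594/0.3499 = 0.02170 L.
At equivalence all the acid is converted to C6H5O-; total volume = 0.02382 + 0.02170 = 0.04552 L, so [C6H5O-] = 0.007594/0.04552 = 0.1668 M.
Kb = Kw/Ka = 1.0e-14 / 1.0 x 10^-10 = 0.000100.
[OH^-] = sqrt(Kb x [C6H5O-]) = sqrt(0.000100 x 0.1668) = 0.00408 M.
pOH = 2.39, so pH = 14.00 - 2.39 = 11.61.

11.61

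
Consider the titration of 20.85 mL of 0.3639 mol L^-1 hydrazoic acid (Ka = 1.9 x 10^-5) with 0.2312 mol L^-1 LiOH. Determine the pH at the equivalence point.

n(HN3) = 0.3639 x 0.02085 = 0.007587 mol; V(LiOH) at equivalence = 0.007587/0.2312 = 0.03282 L.
At equivalence all the acid is converted to N3-; total volume = 0.02085 + 0.03282 = 0.05367 L, so [N3-] = 0.007587/0.05367 = 0.1414 M.
Kb = Kw/Ka = 1.0e-14 / 1.9 x 10^-5 = 5.26e-10.
[OH^-] = sqrt(Kb x [N3-]) = sqrt(5.26e-10 x 0.1414) = 8.63e-6 M.
pOH = 5.06, so pH = 14.00 - 5.06 = 8.94.

8.94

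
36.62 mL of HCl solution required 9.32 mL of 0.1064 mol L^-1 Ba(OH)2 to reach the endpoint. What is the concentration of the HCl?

n(Ba(OH)2) delivered = 0.1064 x 0.009320 = 0.0009916 mol.
The reaction is 2 HCl + 1 Ba(OH)2, so n(HCl) = 0.0009916 x 2/1 = 0.001983 mol.
[HCl] = 0.001983 mol / 0.03662 L = 0.0542 M.

0.0542 M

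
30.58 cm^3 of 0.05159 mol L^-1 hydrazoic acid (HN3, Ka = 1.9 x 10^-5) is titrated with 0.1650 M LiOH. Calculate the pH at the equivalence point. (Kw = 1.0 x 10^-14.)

n(HN3) = 0.05159 x 0.03058 = 0.001578 mol; V(LiOH) at equivalence = 0.001578/0.1650 = 0.009561 L.
At equivalence all the acid is converted to N3-; total volume = 0.03058 + 0.009561 = 0.04014 L, so [N3-] = 0.001578/0.04014 = 0.03930 M.
Kb = Kw/Ka = 1.0e-14 / 1.9 x 10^-5 = 5.26e-10.
[OH^-] = sqrt(Kb x [N3-]) = sqrt(5.26e-10 x 0.03930) = 4.55e-6 M.
pOH = 5.34, so pH = 14.00 - 5.34 = 8.66.

8.66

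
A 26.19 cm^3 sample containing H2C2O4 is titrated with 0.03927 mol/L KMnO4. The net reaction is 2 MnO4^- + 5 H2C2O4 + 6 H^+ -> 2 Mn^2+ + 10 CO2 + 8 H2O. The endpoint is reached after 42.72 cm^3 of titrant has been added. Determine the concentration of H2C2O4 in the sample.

n(KMnO4) = 0.03927 x 0.04272 = 0.001678 mol.
From the balanced equation, 2 mol KMnO4 reacts with 5 mol H2C2O4, so n(H2C2O4) = 0.001678 x 5/2 = 0.004194 mol.
[H2C2O4] = 0.004194 / 0.02619 L = 0.160 M.

0.160 M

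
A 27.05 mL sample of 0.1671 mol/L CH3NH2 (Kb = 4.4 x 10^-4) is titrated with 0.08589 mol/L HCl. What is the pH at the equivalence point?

n(CH3NH2) = 0.1671 x 0.02705 = 0.004520 mol; V(HCl) at equivalence = 0.004520/0.08589 = 0.05263 L.
At equivalence the base is fully converted to CH3NH3+; total volume = 0.07968 L, so [CH3NH3+] = 0.004520/0.07968 = 0.05673 M.
Ka(CH3NH3+) = Kw/Kb = 1.0e-14 / 4.4 x 10^-4 = 2.27e-11.
[H^+] = sqrt(Ka x [CH3NH3+]) = sqrt(2.27e-11 x 0.05673) = 1.14e-6 M.
pH = -log(1.14e-6) = 5.94.

5.94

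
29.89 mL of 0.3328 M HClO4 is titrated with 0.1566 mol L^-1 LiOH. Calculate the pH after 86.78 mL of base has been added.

n(acid) = 0.3328 x 0.02989 = 0.009947 mol; n(LiOH) added = 0.1566 x 0.08678 = 0.01359 mol.
Base is in excess by 0.01359 - 0.009947 = 0.003642 mol in a total volume of 0.1167 L.
[OH^-] = 0.003642/0.1167 = 0.03122 M, so pOH = 1.51 and pH = 14.00 - 1.51 = 12.49.

12.49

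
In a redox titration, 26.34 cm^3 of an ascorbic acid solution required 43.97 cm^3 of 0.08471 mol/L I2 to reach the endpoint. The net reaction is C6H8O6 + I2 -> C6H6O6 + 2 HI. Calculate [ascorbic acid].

n(I2) = 0.08471 x 0.04397 = 0.003725 mol.
From the balanced equation, 1 mol I2 reacts with 1 mol ascorbic acid, so n(ascorbic acid) = 0.003725 x 1/1 = 0.003725 mol.
[ascorbic acid] = 0.003725 / 0.02634 L = 0.141 M.

0.141 M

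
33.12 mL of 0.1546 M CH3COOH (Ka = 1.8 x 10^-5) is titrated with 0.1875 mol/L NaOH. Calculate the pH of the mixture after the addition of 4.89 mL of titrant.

4.08

Initial n(CH3COOH) = 0.1546 x 0.03312 = 0.005120 mol.
n(NaOH) added = 0.1875 x 0.004890 = 0.0009169 mol, converting that many moles of CH3COOH to CH3COO-.
Remaining n(CH3COOH) = 0.004203 mol; n(CH3COO-) = 0.0009169 mol.
By Henderson-Hasselbalch, pH = pKa + log([A^-]/[HA]) = 4.74 + log(0.0009169/0.004203) = 4.74 + (-0.66) = 4.08.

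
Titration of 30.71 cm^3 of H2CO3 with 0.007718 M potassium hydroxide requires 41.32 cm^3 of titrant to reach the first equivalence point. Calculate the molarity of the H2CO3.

n(KOH) = 0.007718 x 0.04132 = 0.0003189 mol.
At the first equivalence point, 1 mol OH^- react per mol H2CO3, so n(H2CO3) = 0.0003189 / 1 = 0.0003189 mol.
[H2CO3] = 0.0003189 / 0.03071 L = 0.0104 M.

0.0104 M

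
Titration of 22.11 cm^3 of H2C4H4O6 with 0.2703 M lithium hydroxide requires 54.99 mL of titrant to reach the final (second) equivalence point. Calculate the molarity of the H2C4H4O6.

0.336 M

n(LiOH) = 0.2703 x 0.05499 = 0.01486 mol.
At the final (second) equivalence point, 2 mol OH^- react per mol H2C4H4O6, so n(H2C4H4O6) = 0.01486 / 2 = 0.007432 mol.
[H2C4H4O6] = 0.007432 / 0.02211 L = 0.336 M.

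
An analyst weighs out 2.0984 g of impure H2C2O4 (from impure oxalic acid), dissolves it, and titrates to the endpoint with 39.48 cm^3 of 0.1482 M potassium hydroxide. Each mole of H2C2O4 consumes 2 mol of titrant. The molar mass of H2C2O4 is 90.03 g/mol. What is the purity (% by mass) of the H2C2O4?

n(KOH) = 0.1482 x 0.03948 = 0.005851 mol.
n(H2C2O4) = 0.005851 / 2 = 0.002925 mol.
mass of H2C2O4 = 0.002925 x 90.03 = 0.2634 g.
% purity = 0.2634 / 2.0984 x 100 = 12.6%.

12.6%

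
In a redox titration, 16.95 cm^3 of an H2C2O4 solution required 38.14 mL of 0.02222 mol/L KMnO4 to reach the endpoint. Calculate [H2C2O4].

n(KMnO4) = 0.02222 x 0.03814 = 0.0008475 mol.
From the balanced equation, 2 mol KMnO4 reacts with 5 mol H2C2O4, so n(H2C2O4) = 0.0008475 x 5/2 = 0.002119 mol.
[H2C2O4] = 0.002119 / 0.01695 L = 0.125 M.

0.125 M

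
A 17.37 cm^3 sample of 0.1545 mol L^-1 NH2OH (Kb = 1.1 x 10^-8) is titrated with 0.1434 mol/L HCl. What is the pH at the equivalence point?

n(NH2OH) = 0.1545 x 0.01737 = 0.002684 mol; V(HCl) at equivalence = 0.002684/0.1434 = 0.01871 L.
At equivalence the base is fully converted to NH3OH+; total volume = 0.03608 L, so [NH3OH+] = 0.002684/0.03608 = 0.07437 M.
Ka(NH3OH+) = Kw/Kb = 1.0e-14 / 1.1 x 10^-8 = 9.09e-7.
[H^+] = sqrt(Ka x [NH3OH+]) = sqrt(9.09e-7 x 0.07437) = 0.000260 M.
pH = -log(0.000260) = 3.58.

3.58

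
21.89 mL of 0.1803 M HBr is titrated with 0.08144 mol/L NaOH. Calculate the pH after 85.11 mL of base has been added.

n(acid) = 0.1803 x 0.02189 = 0.003947 mol; n(NaOH) added = 0.08144 x 0.08511 = 0.006931 mol.
Base is in excess by 0.006931 - 0.003947 = 0.002985 mol in a total volume of 0.1070 L.
[OH^-] = 0.002985/0.1070 = 0.02789 M, so pOH = 1.55 and pH = 14.00 - 1.55 = 12.45.

12.45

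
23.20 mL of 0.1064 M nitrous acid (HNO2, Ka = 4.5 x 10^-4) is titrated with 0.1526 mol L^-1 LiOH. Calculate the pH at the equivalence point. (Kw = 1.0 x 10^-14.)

8.07

n(HNO2) = 0.1064 x 0.02320 = 0.002468 mol; V(LiOH) at equivalence = 0.002468/0.1526 = 0.01618 L.
At equivalence all the acid is converted to NO2-; total volume = 0.02320 + 0.01618 = 0.03938 L, so [NO2-] = 0.002468/0.03938 = 0.06269 M.
Kb = Kw/Ka = 1.0e-14 / 4.5 x 10^-4 = 2.22e-11.
[OH^-] = sqrt(Kb x [NO2-]) = sqrt(2.22e-11 x 0.06269) = 1.18e-6 M.
pOH = 5.93, so pH = 14.00 - 5.93 = 8.07.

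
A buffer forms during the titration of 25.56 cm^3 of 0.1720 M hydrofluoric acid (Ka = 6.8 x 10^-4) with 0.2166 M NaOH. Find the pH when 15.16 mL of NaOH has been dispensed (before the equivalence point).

3.64

Initial n(HF) = 0.1720 x 0.02556 = 0.004396 mol.
n(NaOH) added = 0.2166 x 0.01516 = 0.003284 mol, converting that many moles of HF to F-.
Remaining n(HF) = 0.001113 mol; n(F-) = 0.003284 mol.
By Henderson-Hasselbalch, pH = pKa + log([A^-]/[HA]) = 3.17 + log(0.003284/0.001113) = 3.17 + (+0.47) = 3.64.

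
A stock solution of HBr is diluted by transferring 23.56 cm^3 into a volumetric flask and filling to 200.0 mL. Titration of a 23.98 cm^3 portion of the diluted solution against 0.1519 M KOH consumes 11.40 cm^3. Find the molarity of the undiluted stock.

0.613 M

n(KOH) = 0.1519 x 0.01140 = 0.001732 mol.
n(HBr) in the aliquot = 0.001732 mol.
[diluted HBr] = 0.001732 / 0.02398 = 0.07221 M.
Dilution factor = 200.0/23.56 = 8.489, so [stock] = 0.07221 x 8.489 = 0.613 M.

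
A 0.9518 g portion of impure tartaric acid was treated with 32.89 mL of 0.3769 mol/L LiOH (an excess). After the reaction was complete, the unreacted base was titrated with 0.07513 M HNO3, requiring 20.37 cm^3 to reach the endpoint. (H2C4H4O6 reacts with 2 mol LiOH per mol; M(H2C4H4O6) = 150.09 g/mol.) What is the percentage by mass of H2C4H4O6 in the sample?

Total n(LiOH) added = 0.3769 x 0.03289 = 0.01240 mol.
n(HNO3) used = 0.07513 x 0.02037 = 0.001530 mol, which equals the excess n(LiOH).
So n(LiOH) consumed by the sample = 0.01240 - 0.001530 = 0.01087 mol.
n(H2C4H4O6) = 0.01087 / 2 = 0.005433 mol.
mass H2C4H4O6 = 0.005433 x 150.09 = 0.8154 g, so %H2C4H4O6 = 0.8154/0.9518 x 100 = 85.7%.

85.7%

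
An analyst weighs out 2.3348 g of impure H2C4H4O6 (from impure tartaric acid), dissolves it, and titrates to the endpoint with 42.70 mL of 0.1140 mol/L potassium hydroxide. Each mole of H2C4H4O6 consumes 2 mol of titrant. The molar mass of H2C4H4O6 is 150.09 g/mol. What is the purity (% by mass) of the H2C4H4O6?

n(KOH) = 0.1140 x 0.04270 = 0.004868 mol.
n(H2C4H4O6) = 0.004868 / 2 = 0.002434 mol.
mass of H2C4H4O6 = 0.002434 x 150.09 = 0.3653 g.
% purity = 0.3653 / 2.3348 x 100 = 15.6%.

15.6%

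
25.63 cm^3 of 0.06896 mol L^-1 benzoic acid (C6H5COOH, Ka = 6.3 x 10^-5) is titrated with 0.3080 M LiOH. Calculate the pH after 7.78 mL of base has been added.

n(acid) = 0.06896 x 0.02563 = 0.001767 mol; n(LiOH) added = 0.3080 x 0.007780 = 0.002396 mol.
Base is in excess by 0.002396 - 0.001767 = 0.0006288 mol in a total volume of 0.03341 L.
[OH^-] = 0.0006288/0.03341 = 0.01882 M, so pOH = 1.73 and pH = 14.00 - 1.73 = 12.27.

12.27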